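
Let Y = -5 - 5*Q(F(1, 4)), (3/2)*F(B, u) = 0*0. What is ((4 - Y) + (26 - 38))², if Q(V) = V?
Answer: 9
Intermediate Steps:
F(B, u) = 0 (F(B, u) = 2*(0*0)/3 = (⅔)*0 = 0)
Y = -5 (Y = -5 - 5*0 = -5 + 0 = -5)
((4 - Y) + (26 - 38))² = ((4 - 1*(-5)) + (26 - 38))² = ((4 + 5) - 12)² = (9 - 12)² = (-3)² = 9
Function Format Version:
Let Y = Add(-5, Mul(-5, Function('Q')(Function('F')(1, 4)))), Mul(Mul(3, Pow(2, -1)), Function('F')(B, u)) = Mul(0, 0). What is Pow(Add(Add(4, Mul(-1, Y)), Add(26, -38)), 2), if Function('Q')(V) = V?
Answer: 9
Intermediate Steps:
Function('F')(B, u) = 0 (Function('F')(B, u) = Mul(Rational(2, 3), Mul(0, 0)) = Mul(Rational(2, 3), 0) = 0)
Y = -5 (Y = Add(-5, Mul(-5, 0)) = Add(-5, 0) = -5)
Pow(Add(Add(4, Mul(-1, Y)), Add(26, -38)), 2) = Pow(Add(Add(4, Mul(-1, -5)), Add(26, -38)), 2) = Pow(Add(Add(4, 5), -12), 2) = Pow(Add(9, -12), 2) = Pow(-3, 2) = 9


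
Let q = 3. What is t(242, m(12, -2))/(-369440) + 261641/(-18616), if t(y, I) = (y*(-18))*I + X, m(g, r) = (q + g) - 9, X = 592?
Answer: -3005785123/214921720 ≈ -13.985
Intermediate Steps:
m(g, r) = -6 + g (m(g, r) = (3 + g) - 9 = -6 + g)
t(y, I) = 592 - 18*I*y (t(y, I) = (y*(-18))*I + 592 = (-18*y)*I + 592 = -18*I*y + 592 = 592 - 18*I*y)
t(242, m(12, -2))/(-369440) + 261641/(-18616) = (592 - 18*(-6 + 12)*242)/(-369440) + 261641/(-18616) = (592 - 18*6*242)*(-1/369440) + 261641*(-1/18616) = (592 - 26136)*(-1/369440) - 261641/18616 = -25544*(-1/369440) - 261641/18616 = 3193/46180 - 261641/18616 = -3005785123/214921720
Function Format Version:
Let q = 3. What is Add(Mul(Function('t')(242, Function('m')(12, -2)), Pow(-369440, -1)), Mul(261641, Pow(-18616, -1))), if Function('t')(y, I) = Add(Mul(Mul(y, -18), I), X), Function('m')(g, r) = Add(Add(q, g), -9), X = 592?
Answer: Rational(-3005785123, 214921720) ≈ -13.985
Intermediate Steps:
Function('m')(g, r) = Add(-6, g) (Function('m')(g, r) = Add(Add(3, g), -9) = Add(-6, g))
Function('t')(y, I) = Add(592, Mul(-18, I, y)) (Function('t')(y, I) = Add(Mul(Mul(y, -18), I), 592) = Add(Mul(Mul(-18, y), I), 592) = Add(Mul(-18, I, y), 592) = Add(592, Mul(-18, I, y)))
Add(Mul(Function('t')(242, Function('m')(12, -2)), Pow(-369440, -1)), Mul(261641, Pow(-18616, -1))) = Add(Mul(Add(592, Mul(-18, Add(-6, 12), 242)), Pow(-369440, -1)), Mul(261641, Pow(-18616, -1))) = Add(Mul(Add(592, Mul(-18, 6, 242)), Rational(-1, 369440)), Mul(261641, Rational(-1, 18616))) = Add(Mul(Add(592, -26136), Rational(-1, 369440)), Rational(-261641, 18616)) = Add(Mul(-25544, Rational(-1, 369440)), Rational(-261641, 18616)) = Add(Rational(3193, 46180), Rational(-261641, 18616)) = Rational(-3005785123, 214921720)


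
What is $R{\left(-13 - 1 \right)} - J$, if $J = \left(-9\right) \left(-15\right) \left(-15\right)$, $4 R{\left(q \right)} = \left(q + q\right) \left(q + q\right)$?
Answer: $2221$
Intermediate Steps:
$R{\left(q \right)} = q^{2}$ ($R{\left(q \right)} = \frac{\left(q + q\right) \left(q + q\right)}{4} = \frac{2 q 2 q}{4} = \frac{4 q^{2}}{4} = q^{2}$)
$J = -2025$ ($J = 135 \left(-15\right) = -2025$)
$R{\left(-13 - 1 \right)} - J = \left(-13 - 1\right)^{2} - -2025 = \left(-13 - 1\right)^{2} + 2025 = \left(-14\right)^{2} + 2025 = 196 + 2025 = 2221$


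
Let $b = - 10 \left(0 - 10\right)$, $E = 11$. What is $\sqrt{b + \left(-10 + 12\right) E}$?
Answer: $\sqrt{122} \approx 11.045$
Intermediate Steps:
$b = 100$ ($b = \left(-10\right) \left(-10\right) = 100$)
$\sqrt{b + \left(-10 + 12\right) E} = \sqrt{100 + \left(-10 + 12\right) 11} = \sqrt{100 + 2 \cdot 11} = \sqrt{100 + 22} = \sqrt{122}$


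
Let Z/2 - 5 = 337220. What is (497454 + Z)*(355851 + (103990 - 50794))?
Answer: 479363815488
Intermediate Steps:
Z = 674450 (Z = 10 + 2*337220 = 10 + 674440 = 674450)
(497454 + Z)*(355851 + (103990 - 50794)) = (497454 + 674450)*(355851 + (103990 - 50794)) = 1171904*(355851 + 53196) = 1171904*409047 = 479363815488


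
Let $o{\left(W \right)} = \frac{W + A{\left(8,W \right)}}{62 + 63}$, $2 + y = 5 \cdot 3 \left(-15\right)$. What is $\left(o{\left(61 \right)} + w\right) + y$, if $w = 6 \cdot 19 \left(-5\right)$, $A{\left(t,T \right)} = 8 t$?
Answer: $-796$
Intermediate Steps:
$y = -227$ ($y = -2 + 5 \cdot 3 \left(-15\right) = -2 + 15 \left(-15\right) = -2 - 225 = -227$)
$w = -570$ ($w = 114 \left(-5\right) = -570$)
$o{\left(W \right)} = \frac{64}{125} + \frac{W}{125}$ ($o{\left(W \right)} = \frac{W + 8 \cdot 8}{62 + 63} = \frac{W + 64}{125} = \left(64 + W\right) \frac{1}{125} = \frac{64}{125} + \frac{W}{125}$)
$\left(o{\left(61 \right)} + w\right) + y = \left(\left(\frac{64}{125} + \frac{1}{125} \cdot 61\right) - 570\right) - 227 = \left(\left(\frac{64}{125} + \frac{61}{125}\right) - 570\right) - 227 = \left(1 - 570\right) - 227 = -569 - 227 = -796$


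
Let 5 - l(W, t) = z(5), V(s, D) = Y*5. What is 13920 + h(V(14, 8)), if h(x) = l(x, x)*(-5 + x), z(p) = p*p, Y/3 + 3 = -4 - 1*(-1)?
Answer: 15820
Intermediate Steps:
Y = -18 (Y = -9 + 3*(-4 - 1*(-1)) = -9 + 3*(-4 + 1) = -9 + 3*(-3) = -9 - 9 = -18)
V(s, D) = -90 (V(s, D) = -18*5 = -90)
z(p) = p²
l(W, t) = -20 (l(W, t) = 5 - 1*5² = 5 - 1*25 = 5 - 25 = -20)
h(x) = 100 - 20*x (h(x) = -20*(-5 + x) = 100 - 20*x)
13920 + h(V(14, 8)) = 13920 + (100 - 20*(-90)) = 13920 + (100 + 1800) = 13920 + 1900 = 15820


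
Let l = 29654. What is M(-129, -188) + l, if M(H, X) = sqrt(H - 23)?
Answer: 29654 + 2*I*sqrt(38) ≈ 29654.0 + 12.329*I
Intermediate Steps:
M(H, X) = sqrt(-23 + H)
M(-129, -188) + l = sqrt(-23 - 129) + 29654 = sqrt(-152) + 29654 = 2*I*sqrt(38) + 29654 = 29654 + 2*I*sqrt(38)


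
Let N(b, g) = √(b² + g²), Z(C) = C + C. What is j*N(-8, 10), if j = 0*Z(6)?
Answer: 0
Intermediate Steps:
Z(C) = 2*C
j = 0 (j = 0*(2*6) = 0*12 = 0)
j*N(-8, 10) = 0*√((-8)² + 10²) = 0*√(64 + 100) = 0*√164 = 0*(2*√41) = 0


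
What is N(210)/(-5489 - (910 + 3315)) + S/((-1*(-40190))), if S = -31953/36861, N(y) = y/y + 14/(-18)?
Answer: -959401693/21586114549890 ≈ -4.4445e-5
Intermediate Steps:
N(y) = 2/9 (N(y) = 1 + 14*(-1/18) = 1 - 7/9 = 2/9)
S = -10651/12287 (S = -31953*1/36861 = -10651/12287 ≈ -0.86685)
N(210)/(-5489 - (910 + 3315)) + S/((-1*(-40190))) = 2/(9*(-5489 - (910 + 3315))) - 10651/(12287*((-1*(-40190)))) = 2/(9*(-5489 - 1*4225)) - 10651/12287/40190 = 2/(9*(-5489 - 4225)) - 10651/12287*1/40190 = (2/9)/(-9714) - 10651/493814530 = (2/9)*(-1/9714) - 10651/493814530 = -1/43713 - 10651/493814530 = -959401693/21586114549890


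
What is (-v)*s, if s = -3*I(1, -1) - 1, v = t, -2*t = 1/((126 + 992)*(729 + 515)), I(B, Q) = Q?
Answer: 1/1390792 ≈ 7.1901e-7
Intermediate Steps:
t = -1/2781584 (t = -1/((126 + 992)*(729 + 515))/2 = -1/(2*(1118*1244)) = -½/1390792 = -½*1/1390792 = -1/2781584 ≈ -3.5951e-7)
v = -1/2781584 ≈ -3.5951e-7
s = 2 (s = -3*(-1) - 1 = 3 - 1 = 2)
(-v)*s = -1*(-1/2781584)*2 = (1/2781584)*2 = 1/1390792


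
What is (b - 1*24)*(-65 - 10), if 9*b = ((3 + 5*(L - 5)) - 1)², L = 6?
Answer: 4175/3 ≈ 1391.7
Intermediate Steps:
b = 49/9 (b = ((3 + 5*(6 - 5)) - 1)²/9 = ((3 + 5*1) - 1)²/9 = ((3 + 5) - 1)²/9 = (8 - 1)²/9 = (⅑)*7² = (⅑)*49 = 49/9 ≈ 5.4444)
(b - 1*24)*(-65 - 10) = (49/9 - 1*24)*(-65 - 10) = (49/9 - 24)*(-75) = -167/9*(-75) = 4175/3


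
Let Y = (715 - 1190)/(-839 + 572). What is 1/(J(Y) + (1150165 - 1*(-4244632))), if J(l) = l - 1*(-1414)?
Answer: 267/1440788812 ≈ 1.8532e-7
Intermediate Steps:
Y = 475/267 (Y = -475/(-267) = -475*(-1/267) = 475/267 ≈ 1.7790)
J(l) = 1414 + l (J(l) = l + 1414 = 1414 + l)
1/(J(Y) + (1150165 - 1*(-4244632))) = 1/((1414 + 475/267) + (1150165 - 1*(-4244632))) = 1/(378013/267 + (1150165 + 4244632)) = 1/(378013/267 + 5394797) = 1/(1440788812/267) = 267/1440788812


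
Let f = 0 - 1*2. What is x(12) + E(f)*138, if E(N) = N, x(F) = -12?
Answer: -288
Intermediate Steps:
f = -2 (f = 0 - 2 = -2)
x(12) + E(f)*138 = -12 - 2*138 = -12 - 276 = -288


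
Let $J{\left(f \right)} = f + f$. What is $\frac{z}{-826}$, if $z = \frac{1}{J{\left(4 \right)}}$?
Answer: $- \frac{1}{6608} \approx -0.00015133$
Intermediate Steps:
$J{\left(f \right)} = 2 f$
$z = \frac{1}{8}$ ($z = \frac{1}{2 \cdot 4} = \frac{1}{8} \approx 0.125$)
$\frac{z}{-826} = \frac{1}{8 \left(-826\right)} = \frac{1}{8} \left(- \frac{1}{826}\right) = - \frac{1}{6608}$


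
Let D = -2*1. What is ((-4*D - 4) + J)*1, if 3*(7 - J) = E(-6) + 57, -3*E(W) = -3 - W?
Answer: -23/3 ≈ -7.6667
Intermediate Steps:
E(W) = 1 + W/3 (E(W) = -(-3 - W)/3 = 1 + W/3)
D = -2
J = -35/3 (J = 7 - ((1 + (1/3)*(-6)) + 57)/3 = 7 - ((1 - 2) + 57)/3 = 7 - (-1 + 57)/3 = 7 - 1/3*56 = 7 - 56/3 = -35/3 ≈ -11.667)
((-4*D - 4) + J)*1 = ((-4*(-2) - 4) - 35/3)*1 = ((8 - 4) - 35/3)*1 = (4 - 35/3)*1 = -23/3*1 = -23/3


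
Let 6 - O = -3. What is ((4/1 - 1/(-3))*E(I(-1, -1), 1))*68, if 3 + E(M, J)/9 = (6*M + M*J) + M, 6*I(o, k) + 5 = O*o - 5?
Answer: -75140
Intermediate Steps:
O = 9 (O = 6 - 1*(-3) = 6 + 3 = 9)
I(o, k) = -5/3 + 3*o/2 (I(o, k) = -⅚ + (9*o - 5)/6 = -⅚ + (-5 + 9*o)/6 = -⅚ + (-⅚ + 3*o/2) = -5/3 + 3*o/2)
E(M, J) = -27 + 63*M + 9*J*M (E(M, J) = -27 + 9*((6*M + M*J) + M) = -27 + 9*((6*M + J*M) + M) = -27 + 9*(7*M + J*M) = -27 + (63*M + 9*J*M) = -27 + 63*M + 9*J*M)
((4/1 - 1/(-3))*E(I(-1, -1), 1))*68 = ((4/1 - 1/(-3))*(-27 + 63*(-5/3 + (3/2)*(-1)) + 9*1*(-5/3 + (3/2)*(-1))))*68 = ((4*1 - 1*(-⅓))*(-27 + 63*(-5/3 - 3/2) + 9*1*(-5/3 - 3/2)))*68 = ((4 + ⅓)*(-27 + 63*(-19/6) + 9*1*(-19/6)))*68 = (13*(-27 - 399/2 - 57/2)/3)*68 = ((13/3)*(-255))*68 = -1105*68 = -75140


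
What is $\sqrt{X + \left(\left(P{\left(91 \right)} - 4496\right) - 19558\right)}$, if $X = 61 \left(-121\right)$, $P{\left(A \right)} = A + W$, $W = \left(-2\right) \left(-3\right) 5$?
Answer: $i \sqrt{31314} \approx 176.96 i$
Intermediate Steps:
$W = 30$ ($W = 6 \cdot 5 = 30$)
$P{\left(A \right)} = 30 + A$ ($P{\left(A \right)} = A + 30 = 30 + A$)
$X = -7381$
$\sqrt{X + \left(\left(P{\left(91 \right)} - 4496\right) - 19558\right)} = \sqrt{-7381 + \left(\left(\left(30 + 91\right) - 4496\right) - 19558\right)} = \sqrt{-7381 + \left(\left(121 - 4496\right) - 19558\right)} = \sqrt{-7381 - 23933} = \sqrt{-31314} = i \sqrt{31314}$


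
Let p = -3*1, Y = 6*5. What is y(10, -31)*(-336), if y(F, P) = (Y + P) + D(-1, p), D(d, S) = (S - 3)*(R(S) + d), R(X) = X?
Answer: -7728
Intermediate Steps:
Y = 30
p = -3
D(d, S) = (-3 + S)*(S + d) (D(d, S) = (S - 3)*(S + d) = (-3 + S)*(S + d))
y(F, P) = 54 + P (y(F, P) = (30 + P) + ((-3)² - 3*(-3) - 3*(-1) - 3*(-1)) = (30 + P) + (9 + 9 + 3 + 3) = (30 + P) + 24 = 54 + P)
y(10, -31)*(-336) = (54 - 31)*(-336) = 23*(-336) = -7728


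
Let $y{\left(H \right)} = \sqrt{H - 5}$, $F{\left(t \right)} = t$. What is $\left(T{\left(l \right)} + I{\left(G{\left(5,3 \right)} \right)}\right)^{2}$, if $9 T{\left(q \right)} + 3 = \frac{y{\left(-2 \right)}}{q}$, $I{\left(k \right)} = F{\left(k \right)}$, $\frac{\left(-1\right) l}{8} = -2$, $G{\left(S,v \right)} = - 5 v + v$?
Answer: $\frac{\left(1776 - i \sqrt{7}\right)^{2}}{20736} \approx 152.11 - 0.45321 i$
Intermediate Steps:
$G{\left(S,v \right)} = - 4 v$
$l = 16$ ($l = \left(-8\right) \left(-2\right) = 16$)
$I{\left(k \right)} = k$
$y{\left(H \right)} = \sqrt{-5 + H}$
$T{\left(q \right)} = - \frac{1}{3} + \frac{i \sqrt{7}}{9 q}$ ($T{\left(q \right)} = - \frac{1}{3} + \frac{\sqrt{-5 - 2} \frac{1}{q}}{9} = - \frac{1}{3} + \frac{\sqrt{-7} \frac{1}{q}}{9} = - \frac{1}{3} + \frac{i \sqrt{7} \frac{1}{q}}{9} = - \frac{1}{3} + \frac{i \sqrt{7}}{9 q}$)
$\left(T{\left(l \right)} + I{\left(G{\left(5,3 \right)} \right)}\right)^{2} = \left(\frac{\left(-3\right) 16 + i \sqrt{7}}{9 \cdot 16} - 12\right)^{2} = \left(\frac{1}{9} \cdot \frac{1}{16} \left(-48 + i \sqrt{7}\right) - 12\right)^{2} = \left(\left(- \frac{1}{3} + \frac{i \sqrt{7}}{144}\right) - 12\right)^{2} = \left(- \frac{37}{3} + \frac{i \sqrt{7}}{144}\right)^{2}$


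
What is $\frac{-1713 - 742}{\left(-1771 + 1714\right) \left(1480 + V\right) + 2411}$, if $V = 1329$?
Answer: $\frac{2455}{157702} \approx 0.015567$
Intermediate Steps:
$\frac{-1713 - 742}{\left(-1771 + 1714\right) \left(1480 + V\right) + 2411} = \frac{-1713 - 742}{\left(-1771 + 1714\right) \left(1480 + 1329\right) + 2411} = - \frac{2455}{\left(-57\right) 2809 + 2411} = - \frac{2455}{-160113 + 2411} = - \frac{2455}{-157702} = \left(-2455\right) \left(- \frac{1}{157702}\right) = \frac{2455}{157702}$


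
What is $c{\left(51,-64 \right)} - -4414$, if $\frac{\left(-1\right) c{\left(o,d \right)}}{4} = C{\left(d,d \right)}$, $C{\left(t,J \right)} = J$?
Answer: $4670$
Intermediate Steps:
$c{\left(o,d \right)} = - 4 d$
$c{\left(51,-64 \right)} - -4414 = \left(-4\right) \left(-64\right) - -4414 = 256 + 4414 = 4670$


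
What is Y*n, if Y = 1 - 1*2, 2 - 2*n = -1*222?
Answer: -112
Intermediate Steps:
n = 112 (n = 1 - (-1)*222/2 = 1 - ½*(-222) = 1 + 111 = 112)
Y = -1 (Y = 1 - 2 = -1)
Y*n = -1*112 = -112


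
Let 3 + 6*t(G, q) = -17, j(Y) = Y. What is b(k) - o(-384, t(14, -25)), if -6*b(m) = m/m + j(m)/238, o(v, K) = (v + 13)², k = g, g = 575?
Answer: -65517387/476 ≈ -1.3764e+5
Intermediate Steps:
t(G, q) = -10/3 (t(G, q) = -½ + (⅙)*(-17) = -½ - 17/6 = -10/3)
k = 575
o(v, K) = (13 + v)²
b(m) = -⅙ - m/1428 (b(m) = -(m/m + m/238)/6 = -(1 + m*(1/238))/6 = -(1 + m/238)/6 = -⅙ - m/1428)
b(k) - o(-384, t(14, -25)) = (-⅙ - 1/1428*575) - (13 - 384)² = (-⅙ - 575/1428) - 1*(-371)² = -271/476 - 1*137641 = -271/476 - 137641 = -65517387/476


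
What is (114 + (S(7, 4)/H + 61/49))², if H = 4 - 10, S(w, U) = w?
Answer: 1124864521/86436 ≈ 13014.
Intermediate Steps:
H = -6
(114 + (S(7, 4)/H + 61/49))² = (114 + (7/(-6) + 61/49))² = (114 + (7*(-⅙) + 61*(1/49)))² = (114 + (-7/6 + 61/49))² = (114 + 23/294)² = (33539/294)² = 1124864521/86436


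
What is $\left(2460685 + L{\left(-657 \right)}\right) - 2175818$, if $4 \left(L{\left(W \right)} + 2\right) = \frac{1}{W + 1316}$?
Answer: $\frac{750904141}{2636} \approx 2.8487 \cdot 10^{5}$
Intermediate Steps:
$L{\left(W \right)} = -2 + \frac{1}{4 \left(1316 + W\right)}$ ($L{\left(W \right)} = -2 + \frac{1}{4 \left(W + 1316\right)} = -2 + \frac{1}{4 \left(1316 + W\right)}$)
$\left(2460685 + L{\left(-657 \right)}\right) - 2175818 = \left(2460685 + \frac{-10527 - -5256}{4 \left(1316 - 657\right)}\right) - 2175818 = \left(2460685 + \frac{-10527 + 5256}{4 \cdot 659}\right) - 2175818 = \left(2460685 + \frac{1}{4} \cdot \frac{1}{659} \left(-5271\right)\right) - 2175818 = \left(2460685 - \frac{5271}{2636}\right) - 2175818 = \frac{6486360389}{2636} - 2175818 = \frac{750904141}{2636}$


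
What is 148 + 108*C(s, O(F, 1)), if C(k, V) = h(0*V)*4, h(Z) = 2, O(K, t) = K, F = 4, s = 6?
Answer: 1012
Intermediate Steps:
C(k, V) = 8 (C(k, V) = 2*4 = 8)
148 + 108*C(s, O(F, 1)) = 148 + 108*8 = 148 + 864 = 1012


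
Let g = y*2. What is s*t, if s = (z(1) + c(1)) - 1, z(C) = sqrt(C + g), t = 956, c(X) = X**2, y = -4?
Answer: 956*I*sqrt(7) ≈ 2529.3*I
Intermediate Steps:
g = -8 (g = -4*2 = -8)
z(C) = sqrt(-8 + C) (z(C) = sqrt(C - 8) = sqrt(-8 + C))
s = I*sqrt(7) (s = (sqrt(-8 + 1) + 1**2) - 1 = (sqrt(-7) + 1) - 1 = (I*sqrt(7) + 1) - 1 = (1 + I*sqrt(7)) - 1 = I*sqrt(7) ≈ 2.6458*I)
s*t = (I*sqrt(7))*956 = 956*I*sqrt(7)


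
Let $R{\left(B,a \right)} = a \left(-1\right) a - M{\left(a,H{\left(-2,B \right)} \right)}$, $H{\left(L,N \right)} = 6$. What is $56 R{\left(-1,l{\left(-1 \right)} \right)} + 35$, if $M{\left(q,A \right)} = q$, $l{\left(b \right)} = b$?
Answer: $35$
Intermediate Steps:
$R{\left(B,a \right)} = - a - a^{2}$ ($R{\left(B,a \right)} = a \left(-1\right) a - a = - a a - a = - a^{2} - a = - a - a^{2}$)
$56 R{\left(-1,l{\left(-1 \right)} \right)} + 35 = 56 \left(- (-1 - -1)\right) + 35 = 56 \left(- (-1 + 1)\right) + 35 = 56 \left(\left(-1\right) 0\right) + 35 = 56 \cdot 0 + 35 = 0 + 35 = 35$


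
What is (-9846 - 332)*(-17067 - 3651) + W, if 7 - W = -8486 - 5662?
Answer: 210881959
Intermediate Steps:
W = 14155 (W = 7 - (-8486 - 5662) = 7 - 1*(-14148) = 7 + 14148 = 14155)
(-9846 - 332)*(-17067 - 3651) + W = (-9846 - 332)*(-17067 - 3651) + 14155 = -10178*(-20718) + 14155 = 210867804 + 14155 = 210881959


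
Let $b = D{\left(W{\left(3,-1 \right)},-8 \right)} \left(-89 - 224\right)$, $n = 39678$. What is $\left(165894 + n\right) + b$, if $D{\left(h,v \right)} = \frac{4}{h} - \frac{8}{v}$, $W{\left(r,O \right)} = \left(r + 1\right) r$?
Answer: $\frac{615464}{3} \approx 2.0515 \cdot 10^{5}$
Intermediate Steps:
$W{\left(r,O \right)} = r \left(1 + r\right)$ ($W{\left(r,O \right)} = \left(1 + r\right) r = r \left(1 + r\right)$)
$D{\left(h,v \right)} = - \frac{8}{v} + \frac{4}{h}$
$b = - \frac{1252}{3}$ ($b = \left(- \frac{8}{-8} + \frac{4}{3 \left(1 + 3\right)}\right) \left(-89 - 224\right) = \left(\left(-8\right) \left(- \frac{1}{8}\right) + \frac{4}{3 \cdot 4}\right) \left(-313\right) = \left(1 + \frac{4}{12}\right) \left(-313\right) = \left(1 + 4 \cdot \frac{1}{12}\right) \left(-313\right) = \left(1 + \frac{1}{3}\right) \left(-313\right) = \frac{4}{3} \left(-313\right) = - \frac{1252}{3} \approx -417.33$)
$\left(165894 + n\right) + b = \left(165894 + 39678\right) - \frac{1252}{3} = 205572 - \frac{1252}{3} = \frac{615464}{3}$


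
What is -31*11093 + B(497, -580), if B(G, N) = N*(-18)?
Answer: -333443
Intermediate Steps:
B(G, N) = -18*N
-31*11093 + B(497, -580) = -31*11093 - 18*(-580) = -343883 + 10440 = -333443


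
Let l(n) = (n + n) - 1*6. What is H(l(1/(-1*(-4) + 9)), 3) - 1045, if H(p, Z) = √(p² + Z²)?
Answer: -1045 + √7297/13 ≈ -1038.4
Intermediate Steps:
l(n) = -6 + 2*n (l(n) = 2*n - 6 = -6 + 2*n)
H(p, Z) = √(Z² + p²)
H(l(1/(-1*(-4) + 9)), 3) - 1045 = √(3² + (-6 + 2/(-1*(-4) + 9))²) - 1045 = √(9 + (-6 + 2/(4 + 9))²) - 1045 = √(9 + (-6 + 2/13)²) - 1045 = √(9 + (-76/13)²) - 1045 = √(9 + 5776/169) - 1045 = √(7297/169) - 1045 = √7297/13 - 1045 = -1045 + √7297/13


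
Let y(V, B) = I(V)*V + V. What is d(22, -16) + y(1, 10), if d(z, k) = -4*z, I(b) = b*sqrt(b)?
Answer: -86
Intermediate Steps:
I(b) = b**(3/2)
y(V, B) = V + V**(5/2) (y(V, B) = V**(3/2)*V + V = V**(5/2) + V = V + V**(5/2))
d(22, -16) + y(1, 10) = -4*22 + (1 + 1**(5/2)) = -88 + (1 + 1) = -88 + 2 = -86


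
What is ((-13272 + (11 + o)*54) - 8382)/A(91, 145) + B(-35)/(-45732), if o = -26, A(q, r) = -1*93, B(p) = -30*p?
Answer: 57068111/236282 ≈ 241.53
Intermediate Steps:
A(q, r) = -93
((-13272 + (11 + o)*54) - 8382)/A(91, 145) + B(-35)/(-45732) = ((-13272 + (11 - 26)*54) - 8382)/(-93) - 30*(-35)/(-45732) = ((-13272 - 15*54) - 8382)*(-1/93) + 1050*(-1/45732) = ((-13272 - 810) - 8382)*(-1/93) - 175/7622 = (-14082 - 8382)*(-1/93) - 175/7622 = -22464*(-1/93) - 175/7622 = 7488/31 - 175/7622 = 57068111/236282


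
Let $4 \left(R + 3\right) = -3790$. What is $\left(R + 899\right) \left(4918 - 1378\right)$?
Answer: $-182310$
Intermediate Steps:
$R = - \frac{1901}{2}$ ($R = -3 + \frac{1}{4} \left(-3790\right) = -3 - \frac{1895}{2} = - \frac{1901}{2} \approx -950.5$)
$\left(R + 899\right) \left(4918 - 1378\right) = \left(- \frac{1901}{2} + 899\right) \left(4918 - 1378\right) = \left(- \frac{103}{2}\right) 3540 = -182310$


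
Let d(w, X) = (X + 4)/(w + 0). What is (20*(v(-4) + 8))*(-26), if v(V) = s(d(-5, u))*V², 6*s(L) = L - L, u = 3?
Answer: -4160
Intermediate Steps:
d(w, X) = (4 + X)/w
s(L) = 0 (s(L) = (L - L)/6 = (⅙)*0 = 0)
v(V) = 0 (v(V) = 0*V² = 0)
(20*(v(-4) + 8))*(-26) = (20*(0 + 8))*(-26) = (20*8)*(-26) = 160*(-26) = -4160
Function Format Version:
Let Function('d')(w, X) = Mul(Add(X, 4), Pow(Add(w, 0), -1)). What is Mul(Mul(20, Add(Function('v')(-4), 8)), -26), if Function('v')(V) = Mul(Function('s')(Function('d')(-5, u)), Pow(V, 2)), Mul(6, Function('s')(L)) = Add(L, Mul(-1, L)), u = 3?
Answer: -4160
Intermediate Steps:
Function('d')(w, X) = Mul(Pow(w, -1), Add(4, X)) (Function('d')(w, X) = Mul(Add(4, X), Pow(w, -1)) = Mul(Pow(w, -1), Add(4, X)))
Function('s')(L) = 0 (Function('s')(L) = Mul(Rational(1, 6), Add(L, Mul(-1, L))) = Mul(Rational(1, 6), 0) = 0)
Function('v')(V) = 0 (Function('v')(V) = Mul(0, Pow(V, 2)) = 0)
Mul(Mul(20, Add(Function('v')(-4), 8)), -26) = Mul(Mul(20, Add(0, 8)), -26) = Mul(Mul(20, 8), -26) = Mul(160, -26) = -4160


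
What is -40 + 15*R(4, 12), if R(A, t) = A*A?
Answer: 200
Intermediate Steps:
R(A, t) = A²
-40 + 15*R(4, 12) = -40 + 15*4² = -40 + 15*16 = -40 + 240 = 200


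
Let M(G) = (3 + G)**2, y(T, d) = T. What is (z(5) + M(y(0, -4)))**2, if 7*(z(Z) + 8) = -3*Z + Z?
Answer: 9/49 ≈ 0.18367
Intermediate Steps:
z(Z) = -8 - 2*Z/7 (z(Z) = -8 + (-3*Z + Z)/7 = -8 + (-2*Z)/7 = -8 - 2*Z/7)
(z(5) + M(y(0, -4)))**2 = ((-8 - 2/7*5) + (3 + 0)**2)**2 = ((-8 - 10/7) + 3**2)**2 = (-66/7 + 9)**2 = (-3/7)**2 = 9/49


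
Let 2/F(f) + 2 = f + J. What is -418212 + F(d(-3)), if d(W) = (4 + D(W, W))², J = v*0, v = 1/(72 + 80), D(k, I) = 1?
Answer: -9618874/23 ≈ -4.1821e+5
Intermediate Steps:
v = 1/152 ≈ 0.0065789
J = 0 (J = (1/152)*0 = 0)
d(W) = 25 (d(W) = (4 + 1)² = 5² = 25)
F(f) = 2/(-2 + f) (F(f) = 2/(-2 + (f + 0)) = 2/(-2 + f))
-418212 + F(d(-3)) = -418212 + 2/(-2 + 25) = -418212 + 2/23 = -9618874/23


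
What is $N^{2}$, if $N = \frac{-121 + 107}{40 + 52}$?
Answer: $\frac{49}{2116} \approx 0.023157$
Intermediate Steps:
$N = - \frac{7}{46}$ ($N = - \frac{14}{92} = \left(-14\right) \frac{1}{92} = - \frac{7}{46} \approx -0.15217$)
$N^{2} = \left(- \frac{7}{46}\right)^{2} = \frac{49}{2116}$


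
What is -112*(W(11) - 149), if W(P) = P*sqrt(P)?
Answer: 16688 - 1232*sqrt(11) ≈ 12602.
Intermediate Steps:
W(P) = P**(3/2)
-112*(W(11) - 149) = -112*(11**(3/2) - 149) = -112*(11*sqrt(11) - 149) = -112*(-149 + 11*sqrt(11)) = 16688 - 1232*sqrt(11)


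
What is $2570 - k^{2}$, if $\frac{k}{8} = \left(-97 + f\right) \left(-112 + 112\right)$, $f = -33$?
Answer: $2570$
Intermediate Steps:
$k = 0$ ($k = 8 \left(-97 - 33\right) \left(-112 + 112\right) = 8 \left(\left(-130\right) 0\right) = 8 \cdot 0 = 0$)
$2570 - k^{2} = 2570 - 0^{2} = 2570 - 0 = 2570 + 0 = 2570$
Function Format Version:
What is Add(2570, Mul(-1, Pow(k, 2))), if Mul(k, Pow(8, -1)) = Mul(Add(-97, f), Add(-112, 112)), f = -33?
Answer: 2570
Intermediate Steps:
k = 0 (k = Mul(8, Mul(Add(-97, -33), Add(-112, 112))) = Mul(8, Mul(-130, 0)) = Mul(8, 0) = 0)
Add(2570, Mul(-1, Pow(k, 2))) = Add(2570, Mul(-1, Pow(0, 2))) = Add(2570, Mul(-1, 0)) = Add(2570, 0) = 2570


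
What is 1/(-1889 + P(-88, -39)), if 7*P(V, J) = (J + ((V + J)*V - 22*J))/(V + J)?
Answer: -889/1691316 ≈ -0.00052563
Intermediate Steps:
P(V, J) = (-21*J + V*(J + V))/(7*(J + V)) (P(V, J) = ((J + ((V + J)*V - 22*J))/(V + J))/7 = ((J + ((J + V)*V - 22*J))/(J + V))/7 = ((J + (V*(J + V) - 22*J))/(J + V))/7 = ((J + (-22*J + V*(J + V)))/(J + V))/7 = ((-21*J + V*(J + V))/(J + V))/7 = (-21*J + V*(J + V))/(7*(J + V)))
1/(-1889 + P(-88, -39)) = 1/(-1889 + ((-88)² - 21*(-39) - 39*(-88))/(7*(-39 - 88))) = 1/(-1889 + (⅐)*(7744 + 819 + 3432)/(-127)) = 1/(-1889 + (⅐)*(-1/127)*11995) = 1/(-1889 - 11995/889) = 1/(-1691316/889) = -889/1691316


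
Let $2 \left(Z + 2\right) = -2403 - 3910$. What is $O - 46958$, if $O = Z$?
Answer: $- \frac{100233}{2} \approx -50117.0$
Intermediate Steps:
$Z = - \frac{6317}{2}$ ($Z = -2 + \frac{-2403 - 3910}{2} = -2 + \frac{1}{2} \left(-6313\right) = -2 - \frac{6313}{2} = - \frac{6317}{2} \approx -3158.5$)
$O = - \frac{6317}{2} \approx -3158.5$
$O - 46958 = - \frac{6317}{2} - 46958 = - \frac{100233}{2}$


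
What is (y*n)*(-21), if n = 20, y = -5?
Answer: 2100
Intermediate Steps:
(y*n)*(-21) = -5*20*(-21) = -100*(-21) = 2100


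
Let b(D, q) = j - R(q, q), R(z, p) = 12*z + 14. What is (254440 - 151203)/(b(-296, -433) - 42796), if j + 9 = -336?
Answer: -103237/37959 ≈ -2.7197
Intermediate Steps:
j = -345 (j = -9 - 336 = -345)
R(z, p) = 14 + 12*z
b(D, q) = -359 - 12*q (b(D, q) = -345 - (14 + 12*q) = -345 + (-14 - 12*q) = -359 - 12*q)
(254440 - 151203)/(b(-296, -433) - 42796) = (254440 - 151203)/((-359 - 12*(-433)) - 42796) = 103237/((-359 + 5196) - 42796) = 103237/(4837 - 42796) = 103237/(-37959) = 103237*(-1/37959) = -103237/37959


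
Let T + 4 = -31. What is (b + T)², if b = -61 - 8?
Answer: 10816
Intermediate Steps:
T = -35 (T = -4 - 31 = -35)
b = -69
(b + T)² = (-69 - 35)² = (-104)² = 10816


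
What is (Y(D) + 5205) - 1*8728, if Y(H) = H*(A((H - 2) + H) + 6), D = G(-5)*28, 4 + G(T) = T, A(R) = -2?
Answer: -4531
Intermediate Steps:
G(T) = -4 + T
D = -252 (D = (-4 - 5)*28 = -9*28 = -252)
Y(H) = 4*H (Y(H) = H*(-2 + 6) = H*4 = 4*H)
(Y(D) + 5205) - 1*8728 = (4*(-252) + 5205) - 1*8728 = (-1008 + 5205) - 8728 = 4197 - 8728 = -4531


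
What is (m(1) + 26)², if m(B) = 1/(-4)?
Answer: 10609/16 ≈ 663.06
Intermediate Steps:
m(B) = -¼
(m(1) + 26)² = (-¼ + 26)² = (103/4)² = 10609/16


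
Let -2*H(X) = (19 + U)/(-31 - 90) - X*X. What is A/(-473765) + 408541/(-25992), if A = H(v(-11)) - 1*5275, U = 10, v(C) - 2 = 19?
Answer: -246357341719/15684274584 ≈ -15.707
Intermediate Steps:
v(C) = 21 (v(C) = 2 + 19 = 21)
H(X) = 29/242 + X²/2 (H(X) = -((19 + 10)/(-31 - 90) - X*X)/2 = -(29/(-121) - X²)/2 = -(29*(-1/121) - X²)/2 = -(-29/121 - X²)/2 = 29/242 + X²/2)
A = -611580/121 (A = (29/242 + (½)*21²) - 1*5275 = (29/242 + (½)*441) - 5275 = (29/242 + 441/2) - 5275 = 26695/121 - 5275 = -611580/121 ≈ -5054.4)
A/(-473765) + 408541/(-25992) = -611580/121/(-473765) + 408541/(-25992) = -611580/121*(-1/473765) + 408541*(-1/25992) = 122316/11465113 - 408541/25992 = -246357341719/15684274584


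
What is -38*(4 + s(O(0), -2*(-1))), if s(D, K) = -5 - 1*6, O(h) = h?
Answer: 266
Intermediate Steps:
s(D, K) = -11 (s(D, K) = -5 - 6 = -11)
-38*(4 + s(O(0), -2*(-1))) = -38*(4 - 11) = -38*(-7) = 266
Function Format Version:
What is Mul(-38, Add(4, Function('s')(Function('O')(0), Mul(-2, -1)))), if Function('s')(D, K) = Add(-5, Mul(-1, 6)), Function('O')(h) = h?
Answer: 266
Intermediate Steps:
Function('s')(D, K) = -11 (Function('s')(D, K) = Add(-5, -6) = -11)
Mul(-38, Add(4, Function('s')(Function('O')(0), Mul(-2, -1)))) = Mul(-38, Add(4, -11)) = Mul(-38, -7) = 266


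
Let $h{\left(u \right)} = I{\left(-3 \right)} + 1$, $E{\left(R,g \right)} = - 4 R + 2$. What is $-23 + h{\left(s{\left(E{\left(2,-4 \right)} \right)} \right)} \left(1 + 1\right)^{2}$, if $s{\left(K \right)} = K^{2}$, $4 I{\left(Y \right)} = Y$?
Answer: $-22$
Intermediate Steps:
$I{\left(Y \right)} = \frac{Y}{4}$
$E{\left(R,g \right)} = 2 - 4 R$
$h{\left(u \right)} = \frac{1}{4}$ ($h{\left(u \right)} = \frac{1}{4} \left(-3\right) + 1 = - \frac{3}{4} + 1 = \frac{1}{4}$)
$-23 + h{\left(s{\left(E{\left(2,-4 \right)} \right)} \right)} \left(1 + 1\right)^{2} = -23 + \frac{\left(1 + 1\right)^{2}}{4} = -23 + \frac{2^{2}}{4} = -23 + \frac{1}{4} \cdot 4 = -23 + 1 = -22$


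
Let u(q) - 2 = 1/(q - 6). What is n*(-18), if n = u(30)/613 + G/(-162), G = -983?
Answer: -2411639/22068 ≈ -109.28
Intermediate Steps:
u(q) = 2 + 1/(-6 + q) (u(q) = 2 + 1/(q - 6) = 2 + 1/(-6 + q))
n = 2411639/397224 (n = ((-11 + 2*30)/(-6 + 30))/613 - 983/(-162) = ((-11 + 60)/24)*(1/613) - 983*(-1/162) = ((1/24)*49)*(1/613) + 983/162 = (49/24)*(1/613) + 983/162 = 49/14712 + 983/162 = 2411639/397224 ≈ 6.0712)
n*(-18) = (2411639/397224)*(-18) = -2411639/22068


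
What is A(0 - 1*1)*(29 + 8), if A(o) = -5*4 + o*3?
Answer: -851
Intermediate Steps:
A(o) = -20 + 3*o
A(0 - 1*1)*(29 + 8) = (-20 + 3*(0 - 1*1))*(29 + 8) = (-20 + 3*(0 - 1))*37 = (-20 + 3*(-1))*37 = (-20 - 3)*37 = -23*37 = -851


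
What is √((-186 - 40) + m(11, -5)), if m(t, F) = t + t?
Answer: 2*I*√51 ≈ 14.283*I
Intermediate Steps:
m(t, F) = 2*t
√((-186 - 40) + m(11, -5)) = √((-186 - 40) + 2*11) = √(-226 + 22) = √(-204) = 2*I*√51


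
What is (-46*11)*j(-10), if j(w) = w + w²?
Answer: -45540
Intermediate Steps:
(-46*11)*j(-10) = (-46*11)*(-10*(1 - 10)) = -(-5060)*(-9) = -506*90 = -45540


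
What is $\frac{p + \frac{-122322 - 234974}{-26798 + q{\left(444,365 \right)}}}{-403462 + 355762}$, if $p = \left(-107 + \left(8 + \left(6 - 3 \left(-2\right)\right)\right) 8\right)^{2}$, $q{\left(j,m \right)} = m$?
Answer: $- \frac{74607593}{1260854100} \approx -0.059172$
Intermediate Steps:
$p = 2809$ ($p = \left(-107 + \left(8 + \left(6 - -6\right)\right) 8\right)^{2} = \left(-107 + \left(8 + \left(6 + 6\right)\right) 8\right)^{2} = \left(-107 + \left(8 + 12\right) 8\right)^{2} = \left(-107 + 20 \cdot 8\right)^{2} = \left(-107 + 160\right)^{2} = 53^{2} = 2809$)
$\frac{p + \frac{-122322 - 234974}{-26798 + q{\left(444,365 \right)}}}{-403462 + 355762} = \frac{2809 + \frac{-122322 - 234974}{-26798 + 365}}{-403462 + 355762} = \frac{2809 - \frac{357296}{-26433}}{-47700} = \left(2809 - - \frac{357296}{26433}\right) \left(- \frac{1}{47700}\right) = \left(2809 + \frac{357296}{26433}\right) \left(- \frac{1}{47700}\right) = \frac{74607593}{26433} \left(- \frac{1}{47700}\right) = - \frac{74607593}{1260854100}$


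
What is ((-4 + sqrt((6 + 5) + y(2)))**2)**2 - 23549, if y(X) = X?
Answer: -23549 + (4 - sqrt(13))**4 ≈ -23549.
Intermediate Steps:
((-4 + sqrt((6 + 5) + y(2)))**2)**2 - 23549 = ((-4 + sqrt((6 + 5) + 2))**2)**2 - 23549 = ((-4 + sqrt(11 + 2))**2)**2 - 23549 = ((-4 + sqrt(13))**2)**2 - 23549 = (-4 + sqrt(13))**4 - 23549 = -23549 + (-4 + sqrt(13))**4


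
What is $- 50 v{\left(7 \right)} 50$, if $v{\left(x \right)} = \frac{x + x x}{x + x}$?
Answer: $-10000$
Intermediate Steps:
$v{\left(x \right)} = \frac{x + x^{2}}{2 x}$
$- 50 v{\left(7 \right)} 50 = - 50 \left(\frac{1}{2} + \frac{1}{2} \cdot 7\right) 50 = - 50 \left(\frac{1}{2} + \frac{7}{2}\right) 50 = \left(-50\right) 4 \cdot 50 = \left(-200\right) 50 = -10000$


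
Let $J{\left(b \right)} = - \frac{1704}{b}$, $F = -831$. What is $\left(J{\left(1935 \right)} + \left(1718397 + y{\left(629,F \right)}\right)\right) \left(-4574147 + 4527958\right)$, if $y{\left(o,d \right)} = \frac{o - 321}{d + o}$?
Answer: $- \frac{5170619100080863}{65145} \approx -7.9371 \cdot 10^{10}$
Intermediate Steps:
$y{\left(o,d \right)} = \frac{-321 + o}{d + o}$
$\left(J{\left(1935 \right)} + \left(1718397 + y{\left(629,F \right)}\right)\right) \left(-4574147 + 4527958\right) = \left(- \frac{1704}{1935} + \left(1718397 + \frac{-321 + 629}{-831 + 629}\right)\right) \left(-4574147 + 4527958\right) = \left(\left(-1704\right) \frac{1}{1935} + \left(1718397 + \frac{1}{-202} \cdot 308\right)\right) \left(-46189\right) = \left(- \frac{568}{645} + \left(1718397 - \frac{154}{101}\right)\right) \left(-46189\right) = \left(- \frac{568}{645} + \frac{173557943}{101}\right) \left(-46189\right) = \frac{111944815867}{65145} \left(-46189\right) = - \frac{5170619100080863}{65145}$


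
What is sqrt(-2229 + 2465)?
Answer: 2*sqrt(59) ≈ 15.362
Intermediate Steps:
sqrt(-2229 + 2465) = sqrt(236) = 2*sqrt(59)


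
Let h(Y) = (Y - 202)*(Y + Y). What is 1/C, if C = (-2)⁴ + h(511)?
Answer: 1/315814 ≈ 3.1664e-6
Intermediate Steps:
h(Y) = 2*Y*(-202 + Y) (h(Y) = (-202 + Y)*(2*Y) = 2*Y*(-202 + Y))
C = 315814 (C = (-2)⁴ + 2*511*(-202 + 511) = 16 + 2*511*309 = 16 + 315798 = 315814)
1/C = 1/315814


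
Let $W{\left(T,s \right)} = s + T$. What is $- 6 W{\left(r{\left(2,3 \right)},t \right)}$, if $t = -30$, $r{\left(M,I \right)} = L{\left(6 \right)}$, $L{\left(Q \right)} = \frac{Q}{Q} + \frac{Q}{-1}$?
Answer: $210$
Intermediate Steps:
$L{\left(Q \right)} = 1 - Q$ ($L{\left(Q \right)} = 1 + Q \left(-1\right) = 1 - Q$)
$r{\left(M,I \right)} = -5$ ($r{\left(M,I \right)} = 1 - 6 = -5$)
$W{\left(T,s \right)} = T + s$
$- 6 W{\left(r{\left(2,3 \right)},t \right)} = - 6 \left(-5 - 30\right) = \left(-6\right) \left(-35\right) = 210$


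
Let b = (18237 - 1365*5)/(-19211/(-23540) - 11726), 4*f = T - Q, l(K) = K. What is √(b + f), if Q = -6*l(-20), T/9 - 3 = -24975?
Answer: I*√4282796388910914587217/276010829 ≈ 237.1*I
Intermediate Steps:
T = -224748 (T = 27 + 9*(-24975) = 27 - 224775 = -224748)
Q = 120 (Q = -6*(-20) = 120)
f = -56217 (f = (-224748 - 1*120)/4 = (-224748 - 120)/4 = (¼)*(-224868) = -56217)
b = -268638480/276010829 (b = (18237 - 6825)/(-19211*(-1/23540) - 11726) = 11412/(19211/23540 - 11726) = 11412/(-276010829/23540) = 11412*(-23540/276010829) = -268638480/276010829 ≈ -0.97329)
√(b + f) = √(-268638480/276010829 - 56217) = √(-15516769412373/276010829) = I*√4282796388910914587217/276010829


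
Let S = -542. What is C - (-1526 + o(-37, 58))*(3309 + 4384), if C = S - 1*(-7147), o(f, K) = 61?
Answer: 11276850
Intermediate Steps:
C = 6605 (C = -542 - 1*(-7147) = -542 + 7147 = 6605)
C - (-1526 + o(-37, 58))*(3309 + 4384) = 6605 - (-1526 + 61)*(3309 + 4384) = 6605 - (-1465)*7693 = 6605 - 1*(-11270245) = 6605 + 11270245 = 11276850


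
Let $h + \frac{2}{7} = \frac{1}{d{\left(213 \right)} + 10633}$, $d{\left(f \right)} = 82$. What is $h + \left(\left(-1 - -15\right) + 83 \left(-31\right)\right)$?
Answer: $- \frac{191959218}{75005} \approx -2559.3$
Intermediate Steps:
$h = - \frac{21423}{75005}$ ($h = - \frac{2}{7} + \frac{1}{82 + 10633} = - \frac{2}{7} + \frac{1}{10715} = - \frac{21423}{75005} \approx -0.28562$)
$h + \left(\left(-1 - -15\right) + 83 \left(-31\right)\right) = - \frac{21423}{75005} + \left(\left(-1 - -15\right) + 83 \left(-31\right)\right) = - \frac{21423}{75005} + \left(\left(-1 + 15\right) - 2573\right) = - \frac{21423}{75005} + \left(14 - 2573\right) = - \frac{21423}{75005} - 2559 = - \frac{191959218}{75005}$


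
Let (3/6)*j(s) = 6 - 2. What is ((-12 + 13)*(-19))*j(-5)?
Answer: -152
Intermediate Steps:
j(s) = 8 (j(s) = 2*(6 - 2) = 2*4 = 8)
((-12 + 13)*(-19))*j(-5) = ((-12 + 13)*(-19))*8 = (1*(-19))*8 = -19*8 = -152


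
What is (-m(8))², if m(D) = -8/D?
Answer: 1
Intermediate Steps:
(-m(8))² = (-(-8)/8)² = (-1*(-1))² = 1² = 1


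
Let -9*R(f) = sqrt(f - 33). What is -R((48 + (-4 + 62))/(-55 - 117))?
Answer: 7*I*sqrt(5074)/774 ≈ 0.64422*I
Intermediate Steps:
R(f) = -sqrt(-33 + f)/9 (R(f) = -sqrt(f - 33)/9 = -sqrt(-33 + f)/9)
-R((48 + (-4 + 62))/(-55 - 117)) = -(-1)*sqrt(-33 + (48 + (-4 + 62))/(-55 - 117))/9 = -(-1)*sqrt(-33 + (48 + 58)/(-172))/9 = -(-1)*sqrt(-33 + 106*(-1/172))/9 = -(-1)*sqrt(-33 - 53/86)/9 = -(-1)*sqrt(-2891/86)/9 = -(-1)*7*I*sqrt(5074)/86/9 = -(-7)*I*sqrt(5074)/774 = 7*I*sqrt(5074)/774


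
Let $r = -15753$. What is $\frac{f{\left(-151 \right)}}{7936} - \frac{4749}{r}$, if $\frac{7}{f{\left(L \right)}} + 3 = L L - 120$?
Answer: $\frac{284896675221}{945036164608} \approx 0.30147$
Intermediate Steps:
$f{\left(L \right)} = \frac{7}{-123 + L^{2}}$ ($f{\left(L \right)} = \frac{7}{-3 + \left(L L - 120\right)} = \frac{7}{-3 + \left(L^{2} - 120\right)} = \frac{7}{-3 + \left(-120 + L^{2}\right)} = \frac{7}{-123 + L^{2}}$)
$\frac{f{\left(-151 \right)}}{7936} - \frac{4749}{r} = \frac{7 \frac{1}{-123 + \left(-151\right)^{2}}}{7936} - \frac{4749}{-15753} = \frac{7}{-123 + 22801} \cdot \frac{1}{7936} - - \frac{1583}{5251} = \frac{7}{22678} \cdot \frac{1}{7936} + \frac{1583}{5251} = \frac{7}{179972608} + \frac{1583}{5251} = \frac{284896675221}{945036164608}$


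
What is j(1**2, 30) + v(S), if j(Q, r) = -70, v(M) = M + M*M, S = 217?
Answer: 47236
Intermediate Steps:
v(M) = M + M**2
j(1**2, 30) + v(S) = -70 + 217*(1 + 217) = -70 + 217*218 = -70 + 47306 = 47236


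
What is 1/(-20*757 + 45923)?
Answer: 1/30783 ≈ 3.2485e-5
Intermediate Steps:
1/(-20*757 + 45923) = 1/(-15140 + 45923) = 1/30783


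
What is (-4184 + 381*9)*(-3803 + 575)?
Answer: 2437140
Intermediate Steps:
(-4184 + 381*9)*(-3803 + 575) = (-4184 + 3429)*(-3228) = -755*(-3228) = 2437140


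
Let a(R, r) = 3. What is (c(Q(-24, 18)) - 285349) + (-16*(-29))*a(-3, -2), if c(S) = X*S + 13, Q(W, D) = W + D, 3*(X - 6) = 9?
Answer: -283998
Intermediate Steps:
X = 9 (X = 6 + (⅓)*9 = 6 + 3 = 9)
Q(W, D) = D + W
c(S) = 13 + 9*S (c(S) = 9*S + 13 = 13 + 9*S)
(c(Q(-24, 18)) - 285349) + (-16*(-29))*a(-3, -2) = ((13 + 9*(18 - 24)) - 285349) - 16*(-29)*3 = ((13 + 9*(-6)) - 285349) + 464*3 = ((13 - 54) - 285349) + 1392 = (-41 - 285349) + 1392 = -285390 + 1392 = -283998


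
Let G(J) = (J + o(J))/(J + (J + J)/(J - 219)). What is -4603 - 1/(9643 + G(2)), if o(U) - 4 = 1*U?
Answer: -9547142354/2074113 ≈ -4603.0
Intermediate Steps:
o(U) = 4 + U (o(U) = 4 + 1*U = 4 + U)
G(J) = (4 + 2*J)/(J + 2*J/(-219 + J)) (G(J) = (J + (4 + J))/(J + (J + J)/(J - 219)) = (4 + 2*J)/(J + (2*J)/(-219 + J)) = (4 + 2*J)/(J + 2*J/(-219 + J)))
-4603 - 1/(9643 + G(2)) = -4603 - 1/(9643 + 2*(-438 + 2**2 - 217*2)/(2*(-217 + 2))) = -4603 - 1/(9643 + 2*(1/2)*(-438 + 4 - 434)/(-215)) = -4603 - 1/(9643 + 2*(1/2)*(-1/215)*(-868)) = -4603 - 1/(9643 + 868/215) = -4603 - 1/2074113/215 = -4603 - 1*215/2074113 = -4603 - 215/2074113 = -9547142354/2074113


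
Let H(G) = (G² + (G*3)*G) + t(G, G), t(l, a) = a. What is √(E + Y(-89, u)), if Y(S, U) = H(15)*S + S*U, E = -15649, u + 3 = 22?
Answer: 15*I*√439 ≈ 314.29*I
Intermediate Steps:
u = 19 (u = -3 + 22 = 19)
H(G) = G + 4*G² (H(G) = (G² + (G*3)*G) + G = (G² + (3*G)*G) + G = (G² + 3*G²) + G = 4*G² + G = G + 4*G²)
Y(S, U) = 915*S + S*U (Y(S, U) = (15*(1 + 4*15))*S + S*U = (15*(1 + 60))*S + S*U = (15*61)*S + S*U = 915*S + S*U)
√(E + Y(-89, u)) = √(-15649 - 89*(915 + 19)) = √(-15649 - 89*934) = √(-15649 - 83126) = √(-98775) = 15*I*√439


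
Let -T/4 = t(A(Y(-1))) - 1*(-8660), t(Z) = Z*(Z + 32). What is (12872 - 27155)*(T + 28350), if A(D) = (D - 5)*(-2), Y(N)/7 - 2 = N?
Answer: 83441286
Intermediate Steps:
Y(N) = 14 + 7*N
A(D) = 10 - 2*D (A(D) = (-5 + D)*(-2) = 10 - 2*D)
t(Z) = Z*(32 + Z)
T = -34192 (T = -4*((10 - 2*(14 + 7*(-1)))*(32 + (10 - 2*(14 + 7*(-1)))) - 1*(-8660)) = -4*((10 - 2*(14 - 7))*(32 + (10 - 2*(14 - 7))) + 8660) = -4*((10 - 2*7)*(32 + (10 - 2*7)) + 8660) = -4*((10 - 14)*(32 + (10 - 14)) + 8660) = -4*(-4*(32 - 4) + 8660) = -4*(-4*28 + 8660) = -4*(-112 + 8660) = -4*8548 = -34192)
(12872 - 27155)*(T + 28350) = (12872 - 27155)*(-34192 + 28350) = -14283*(-5842) = 83441286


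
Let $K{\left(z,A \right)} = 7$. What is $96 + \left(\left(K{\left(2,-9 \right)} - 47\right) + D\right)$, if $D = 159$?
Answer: $215$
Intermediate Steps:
$96 + \left(\left(K{\left(2,-9 \right)} - 47\right) + D\right) = 96 + \left(\left(7 - 47\right) + 159\right) = 96 + \left(-40 + 159\right) = 96 + 119 = 215$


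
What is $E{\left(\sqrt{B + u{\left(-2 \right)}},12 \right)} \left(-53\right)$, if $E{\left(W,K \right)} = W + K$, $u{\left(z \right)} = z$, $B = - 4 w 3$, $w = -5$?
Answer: $-636 - 53 \sqrt{58} \approx -1039.6$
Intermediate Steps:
$B = 60$ ($B = \left(-4\right) \left(-5\right) 3 = 20 \cdot 3 = 60$)
$E{\left(W,K \right)} = K + W$
$E{\left(\sqrt{B + u{\left(-2 \right)}},12 \right)} \left(-53\right) = \left(12 + \sqrt{60 - 2}\right) \left(-53\right) = \left(12 + \sqrt{58}\right) \left(-53\right) = -636 - 53 \sqrt{58}$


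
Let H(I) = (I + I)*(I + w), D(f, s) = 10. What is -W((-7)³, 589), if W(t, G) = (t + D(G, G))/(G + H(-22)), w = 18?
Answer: 37/85 ≈ 0.43529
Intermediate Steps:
H(I) = 2*I*(18 + I) (H(I) = (I + I)*(I + 18) = (2*I)*(18 + I) = 2*I*(18 + I))
W(t, G) = (10 + t)/(176 + G) (W(t, G) = (t + 10)/(G + 2*(-22)*(18 - 22)) = (10 + t)/(G + 2*(-22)*(-4)) = (10 + t)/(G + 176) = (10 + t)/(176 + G))
-W((-7)³, 589) = -(10 + (-7)³)/(176 + 589) = -(10 - 343)/765 = -(-333)/765 = -1*(-37/85) = 37/85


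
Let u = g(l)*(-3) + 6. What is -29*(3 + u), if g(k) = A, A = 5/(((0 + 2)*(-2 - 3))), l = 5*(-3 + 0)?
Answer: -609/2 ≈ -304.50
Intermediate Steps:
l = -15 (l = 5*(-3) = -15)
A = -½ (A = 5/((2*(-5))) = 5/(-10) = 5*(-⅒) = -½ ≈ -0.50000)
g(k) = -½
u = 15/2 (u = -½*(-3) + 6 = 3/2 + 6 = 15/2 ≈ 7.5000)
-29*(3 + u) = -29*(3 + 15/2) = -29*21/2 = -609/2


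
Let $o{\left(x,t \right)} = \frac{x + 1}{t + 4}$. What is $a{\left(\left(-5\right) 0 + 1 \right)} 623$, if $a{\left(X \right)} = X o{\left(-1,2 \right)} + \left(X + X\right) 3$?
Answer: $3738$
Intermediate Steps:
$o{\left(x,t \right)} = \frac{1 + x}{4 + t}$
$a{\left(X \right)} = 6 X$ ($a{\left(X \right)} = X \frac{1 - 1}{4 + 2} + \left(X + X\right) 3 = X \frac{1}{6} \cdot 0 + 2 X 3 = X \frac{1}{6} \cdot 0 + 6 X = X 0 + 6 X = 0 + 6 X = 6 X$)
$a{\left(\left(-5\right) 0 + 1 \right)} 623 = 6 \left(\left(-5\right) 0 + 1\right) 623 = 6 \left(0 + 1\right) 623 = 6 \cdot 1 \cdot 623 = 6 \cdot 623 = 3738$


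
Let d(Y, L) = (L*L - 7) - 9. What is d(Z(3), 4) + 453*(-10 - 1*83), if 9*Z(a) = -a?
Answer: -42129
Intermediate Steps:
Z(a) = -a/9 (Z(a) = (-a)/9 = -a/9)
d(Y, L) = -16 + L**2 (d(Y, L) = (L**2 - 7) - 9 = (-7 + L**2) - 9 = -16 + L**2)
d(Z(3), 4) + 453*(-10 - 1*83) = (-16 + 4**2) + 453*(-10 - 1*83) = (-16 + 16) + 453*(-10 - 83) = 0 + 453*(-93) = 0 - 42129 = -42129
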